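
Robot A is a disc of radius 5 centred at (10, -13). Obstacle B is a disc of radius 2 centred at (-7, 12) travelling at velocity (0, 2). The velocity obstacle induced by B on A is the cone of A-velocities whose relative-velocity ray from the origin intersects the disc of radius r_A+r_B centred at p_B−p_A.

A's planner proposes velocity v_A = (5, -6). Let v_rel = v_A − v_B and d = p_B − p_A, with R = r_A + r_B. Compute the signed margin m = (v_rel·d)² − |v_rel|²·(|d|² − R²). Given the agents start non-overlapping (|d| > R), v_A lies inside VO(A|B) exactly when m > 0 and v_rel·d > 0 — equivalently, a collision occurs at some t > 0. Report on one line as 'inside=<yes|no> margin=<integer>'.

d = (-17, 25),  |d|² = 914;  R = 5+2 = 7,  c = 914−7² = 865
v_rel = (5, -8),  |v_rel|² = 89;  v_rel·d = (5)·(-17) + (-8)·(25) = -285
89·t² + 570·t + 865 = 0  ⇒  m = (-285)² − 89·865 = 4240
m = 4240 > 0,  v_rel·d = -285 < 0  ⇒  outside

inside=no margin=4240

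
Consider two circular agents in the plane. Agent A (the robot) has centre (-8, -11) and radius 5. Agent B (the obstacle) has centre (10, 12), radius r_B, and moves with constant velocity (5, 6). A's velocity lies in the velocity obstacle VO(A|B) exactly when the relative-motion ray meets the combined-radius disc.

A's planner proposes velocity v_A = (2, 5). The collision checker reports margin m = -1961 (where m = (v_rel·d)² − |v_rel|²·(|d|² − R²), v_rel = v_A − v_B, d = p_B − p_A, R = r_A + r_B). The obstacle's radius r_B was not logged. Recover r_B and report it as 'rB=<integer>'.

m = -1961
d = (18, 23);  v_rel = (-3, -1),  |v_rel|² = 10
v_rel×d = (-3)·(23) − (-1)·(18) = -51
since m = R²·10 − (-51)²:  R² = (2601 + -1961) / 10 = 64
R = √64 = 8  ⇒  r_B = 8 − 5 = 3

rB=3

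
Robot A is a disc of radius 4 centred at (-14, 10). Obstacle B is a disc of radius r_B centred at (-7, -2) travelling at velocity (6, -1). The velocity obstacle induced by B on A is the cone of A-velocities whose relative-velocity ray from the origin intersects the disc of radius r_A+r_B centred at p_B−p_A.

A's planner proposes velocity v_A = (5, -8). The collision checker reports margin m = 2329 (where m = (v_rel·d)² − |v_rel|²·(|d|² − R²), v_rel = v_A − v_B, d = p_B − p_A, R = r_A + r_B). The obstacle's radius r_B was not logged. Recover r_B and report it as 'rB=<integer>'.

m = 2329
d = (7, -12);  v_rel = (-1, -7),  |v_rel|² = 50
v_rel×d = (-1)·(-12) − (-7)·(7) = 61
since m = R²·50 − 61²:  R² = (3721 + 2329) / 50 = 121
R = √121 = 11  ⇒  r_B = 11 − 4 = 7

rB=7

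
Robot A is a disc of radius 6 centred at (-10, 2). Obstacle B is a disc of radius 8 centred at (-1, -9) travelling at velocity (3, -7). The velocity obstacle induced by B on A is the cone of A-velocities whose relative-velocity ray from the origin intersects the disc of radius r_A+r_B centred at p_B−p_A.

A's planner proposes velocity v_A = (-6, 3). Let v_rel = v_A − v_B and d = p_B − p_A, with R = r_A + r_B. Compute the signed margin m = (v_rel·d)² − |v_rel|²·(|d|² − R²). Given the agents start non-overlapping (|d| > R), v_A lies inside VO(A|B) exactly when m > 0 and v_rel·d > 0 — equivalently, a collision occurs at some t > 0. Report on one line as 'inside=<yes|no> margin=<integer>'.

d = (9, -11),  |d|² = 202;  R = 6+8 = 14,  c = 202−14² = 6
v_rel = (-9, 10),  |v_rel|² = 181;  v_rel·d = (-9)·(9) + (10)·(-11) = -191
181·t² + 382·t + 6 = 0  ⇒  m = (-191)² − 181·6 = 35395
m = 35395 > 0,  v_rel·d = -191 < 0  ⇒  outside

inside=no margin=35395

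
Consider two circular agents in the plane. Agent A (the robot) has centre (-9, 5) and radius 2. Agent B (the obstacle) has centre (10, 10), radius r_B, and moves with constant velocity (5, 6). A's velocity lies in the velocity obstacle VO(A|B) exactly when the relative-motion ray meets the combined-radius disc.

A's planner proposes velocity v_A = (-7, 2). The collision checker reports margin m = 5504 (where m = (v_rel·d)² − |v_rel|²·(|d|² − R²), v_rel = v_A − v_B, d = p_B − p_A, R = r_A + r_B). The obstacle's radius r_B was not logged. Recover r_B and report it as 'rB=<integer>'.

m = 5504
d = (19, 5);  v_rel = (-12, -4),  |v_rel|² = 160
v_rel×d = (-12)·(5) − (-4)·(19) = 16
since m = R²·160 − 16²:  R² = (256 + 5504) / 160 = 36
R = √36 = 6  ⇒  r_B = 6 − 2 = 4

rB=4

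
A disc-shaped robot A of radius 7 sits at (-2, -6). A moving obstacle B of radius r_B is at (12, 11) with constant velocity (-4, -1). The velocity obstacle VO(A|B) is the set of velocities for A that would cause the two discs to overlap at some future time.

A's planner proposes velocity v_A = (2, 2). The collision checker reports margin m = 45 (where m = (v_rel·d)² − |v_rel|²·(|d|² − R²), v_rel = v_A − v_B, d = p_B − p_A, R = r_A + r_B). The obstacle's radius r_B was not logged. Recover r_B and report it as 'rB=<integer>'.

m = 45
d = (14, 17);  v_rel = (6, 3),  |v_rel|² = 45
v_rel×d = (6)·(17) − (3)·(14) = 60
since m = R²·45 − 60²:  R² = (3600 + 45) / 45 = 81
R = √81 = 9  ⇒  r_B = 9 − 7 = 2

rB=2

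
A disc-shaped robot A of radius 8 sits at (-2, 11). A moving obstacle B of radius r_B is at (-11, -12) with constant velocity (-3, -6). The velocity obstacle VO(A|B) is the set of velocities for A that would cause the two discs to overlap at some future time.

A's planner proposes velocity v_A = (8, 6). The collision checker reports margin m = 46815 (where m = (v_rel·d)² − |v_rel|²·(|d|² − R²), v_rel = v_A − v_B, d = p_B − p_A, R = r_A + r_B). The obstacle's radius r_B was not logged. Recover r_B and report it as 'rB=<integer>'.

m = 46815
d = (-9, -23);  v_rel = (11, 12),  |v_rel|² = 265
v_rel×d = (11)·(-23) − (12)·(-9) = -145
since m = R²·265 − (-145)²:  R² = (21025 + 46815) / 265 = 256
R = √256 = 16  ⇒  r_B = 16 − 8 = 8

rB=8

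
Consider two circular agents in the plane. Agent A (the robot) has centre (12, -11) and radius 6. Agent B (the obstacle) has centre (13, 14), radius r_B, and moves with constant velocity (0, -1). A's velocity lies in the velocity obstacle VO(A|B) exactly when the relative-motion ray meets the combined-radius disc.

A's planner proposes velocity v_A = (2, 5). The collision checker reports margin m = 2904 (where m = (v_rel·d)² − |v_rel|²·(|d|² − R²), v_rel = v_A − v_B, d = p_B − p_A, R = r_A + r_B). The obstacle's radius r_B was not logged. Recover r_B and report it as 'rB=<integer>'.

m = 2904
d = (1, 25);  v_rel = (2, 6),  |v_rel|² = 40
v_rel×d = (2)·(25) − (6)·(1) = 44
since m = R²·40 − 44²:  R² = (1936 + 2904) / 40 = 121
R = √121 = 11  ⇒  r_B = 11 − 6 = 5

rB=5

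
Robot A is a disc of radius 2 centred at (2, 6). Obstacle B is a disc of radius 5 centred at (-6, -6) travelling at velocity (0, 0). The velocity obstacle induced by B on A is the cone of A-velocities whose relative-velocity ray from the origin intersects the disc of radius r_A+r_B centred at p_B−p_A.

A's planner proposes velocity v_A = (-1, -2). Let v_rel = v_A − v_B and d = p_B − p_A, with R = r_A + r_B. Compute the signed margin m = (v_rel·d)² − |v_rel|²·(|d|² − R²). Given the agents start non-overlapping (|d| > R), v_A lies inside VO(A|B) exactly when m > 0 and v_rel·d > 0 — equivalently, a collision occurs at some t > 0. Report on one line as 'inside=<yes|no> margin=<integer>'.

d = (-8, -12),  |d|² = 208;  R = 2+5 = 7,  c = 208−7² = 159
v_rel = (-1, -2),  |v_rel|² = 5;  v_rel·d = (-1)·(-8) + (-2)·(-12) = 32
5·t² − 64·t + 159 = 0  ⇒  m = 32² − 5·159 = 229
m = 229 > 0,  v_rel·d = 32 > 0  ⇒  inside

inside=yes margin=229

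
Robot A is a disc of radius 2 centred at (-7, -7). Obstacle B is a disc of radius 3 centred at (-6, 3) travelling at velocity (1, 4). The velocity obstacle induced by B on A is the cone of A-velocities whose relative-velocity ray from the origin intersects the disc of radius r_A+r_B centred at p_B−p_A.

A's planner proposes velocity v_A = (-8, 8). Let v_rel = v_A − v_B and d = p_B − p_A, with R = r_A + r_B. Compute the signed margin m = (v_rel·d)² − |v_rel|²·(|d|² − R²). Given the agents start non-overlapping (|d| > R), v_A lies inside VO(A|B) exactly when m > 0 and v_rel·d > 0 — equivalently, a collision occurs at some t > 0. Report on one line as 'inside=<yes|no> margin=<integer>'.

d = (1, 10),  |d|² = 101;  R = 2+3 = 5,  c = 101−5² = 76
v_rel = (-9, 4),  |v_rel|² = 97;  v_rel·d = (-9)·(1) + (4)·(10) = 31
97·t² − 62·t + 76 = 0  ⇒  m = 31² − 97·76 = -6411
m = -6411 < 0,  v_rel·d = 31 > 0  ⇒  outside

inside=no margin=-6411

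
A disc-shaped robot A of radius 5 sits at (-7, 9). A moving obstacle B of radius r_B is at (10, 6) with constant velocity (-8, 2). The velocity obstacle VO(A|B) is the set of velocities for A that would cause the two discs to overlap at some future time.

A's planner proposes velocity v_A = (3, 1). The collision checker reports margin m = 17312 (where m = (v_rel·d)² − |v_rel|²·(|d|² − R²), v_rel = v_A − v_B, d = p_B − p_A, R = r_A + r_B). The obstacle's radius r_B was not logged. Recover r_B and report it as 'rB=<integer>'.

m = 17312
d = (17, -3);  v_rel = (11, -1),  |v_rel|² = 122
v_rel×d = (11)·(-3) − (-1)·(17) = -16
since m = R²·122 − (-16)²:  R² = (256 + 17312) / 122 = 144
R = √144 = 12  ⇒  r_B = 12 − 5 = 7

rB=7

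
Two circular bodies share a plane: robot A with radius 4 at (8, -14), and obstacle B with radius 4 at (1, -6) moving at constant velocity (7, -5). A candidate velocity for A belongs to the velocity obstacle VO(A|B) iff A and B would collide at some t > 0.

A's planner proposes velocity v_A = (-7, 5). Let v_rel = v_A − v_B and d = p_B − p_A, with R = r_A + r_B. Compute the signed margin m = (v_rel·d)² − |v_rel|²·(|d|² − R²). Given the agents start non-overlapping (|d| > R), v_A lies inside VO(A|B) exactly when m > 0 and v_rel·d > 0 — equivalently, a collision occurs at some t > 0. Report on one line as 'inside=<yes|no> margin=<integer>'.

d = (-7, 8),  |d|² = 113;  R = 4+4 = 8,  c = 113−8² = 49
v_rel = (-14, 10),  |v_rel|² = 296;  v_rel·d = (-14)·(-7) + (10)·(8) = 178
296·t² − 356·t + 49 = 0  ⇒  m = 178² − 296·49 = 17180
m = 17180 > 0,  v_rel·d = 178 > 0  ⇒  inside

inside=yes margin=17180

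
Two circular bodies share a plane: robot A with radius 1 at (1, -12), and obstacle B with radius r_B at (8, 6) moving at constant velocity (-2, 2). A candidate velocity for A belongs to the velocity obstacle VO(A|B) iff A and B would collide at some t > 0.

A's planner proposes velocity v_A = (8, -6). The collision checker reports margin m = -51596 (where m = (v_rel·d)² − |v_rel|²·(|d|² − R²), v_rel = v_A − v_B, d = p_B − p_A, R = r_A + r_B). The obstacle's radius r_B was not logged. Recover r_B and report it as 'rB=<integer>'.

m = -51596
d = (7, 18);  v_rel = (10, -8),  |v_rel|² = 164
v_rel×d = (10)·(18) − (-8)·(7) = 236
since m = R²·164 − 236²:  R² = (55696 + -51596) / 164 = 25
R = √25 = 5  ⇒  r_B = 5 − 1 = 4

rB=4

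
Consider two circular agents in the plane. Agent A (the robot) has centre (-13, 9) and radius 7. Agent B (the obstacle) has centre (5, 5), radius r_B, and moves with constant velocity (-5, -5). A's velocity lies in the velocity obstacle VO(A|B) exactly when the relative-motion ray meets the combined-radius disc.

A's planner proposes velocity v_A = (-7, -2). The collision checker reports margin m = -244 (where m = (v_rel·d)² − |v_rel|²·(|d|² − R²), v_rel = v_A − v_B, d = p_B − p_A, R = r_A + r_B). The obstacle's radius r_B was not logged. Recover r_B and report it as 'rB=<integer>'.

m = -244
d = (18, -4);  v_rel = (-2, 3),  |v_rel|² = 13
v_rel×d = (-2)·(-4) − (3)·(18) = -46
since m = R²·13 − (-46)²:  R² = (2116 + -244) / 13 = 144
R = √144 = 12  ⇒  r_B = 12 − 7 = 5

rB=5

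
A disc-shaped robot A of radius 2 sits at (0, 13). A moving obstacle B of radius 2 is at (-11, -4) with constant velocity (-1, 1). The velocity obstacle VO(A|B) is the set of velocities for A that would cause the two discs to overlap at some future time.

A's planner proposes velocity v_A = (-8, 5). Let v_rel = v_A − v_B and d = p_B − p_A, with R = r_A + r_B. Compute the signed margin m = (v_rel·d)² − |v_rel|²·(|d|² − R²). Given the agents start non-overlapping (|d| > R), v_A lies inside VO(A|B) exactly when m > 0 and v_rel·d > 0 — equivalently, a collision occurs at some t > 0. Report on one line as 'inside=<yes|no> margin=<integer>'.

d = (-11, -17),  |d|² = 410;  R = 2+2 = 4,  c = 410−4² = 394
v_rel = (-7, 4),  |v_rel|² = 65;  v_rel·d = (-7)·(-11) + (4)·(-17) = 9
65·t² − 18·t + 394 = 0  ⇒  m = 9² − 65·394 = -25529
m = -25529 < 0,  v_rel·d = 9 > 0  ⇒  outside

inside=no margin=-25529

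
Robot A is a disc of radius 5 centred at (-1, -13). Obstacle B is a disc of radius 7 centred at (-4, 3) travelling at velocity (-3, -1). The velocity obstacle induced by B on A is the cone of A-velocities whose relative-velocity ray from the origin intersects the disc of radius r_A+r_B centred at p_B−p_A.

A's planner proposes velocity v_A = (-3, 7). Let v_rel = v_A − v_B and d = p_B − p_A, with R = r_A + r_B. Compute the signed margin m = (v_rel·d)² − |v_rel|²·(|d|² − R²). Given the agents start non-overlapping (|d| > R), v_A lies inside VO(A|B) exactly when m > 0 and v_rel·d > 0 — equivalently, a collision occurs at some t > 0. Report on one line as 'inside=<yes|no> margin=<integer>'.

d = (-3, 16),  |d|² = 265;  R = 5+7 = 12,  c = 265−12² = 121
v_rel = (0, 8),  |v_rel|² = 64;  v_rel·d = (0)·(-3) + (8)·(16) = 128
64·t² − 256·t + 121 = 0  ⇒  m = 128² − 64·121 = 8640
m = 8640 > 0,  v_rel·d = 128 > 0  ⇒  inside

inside=yes margin=8640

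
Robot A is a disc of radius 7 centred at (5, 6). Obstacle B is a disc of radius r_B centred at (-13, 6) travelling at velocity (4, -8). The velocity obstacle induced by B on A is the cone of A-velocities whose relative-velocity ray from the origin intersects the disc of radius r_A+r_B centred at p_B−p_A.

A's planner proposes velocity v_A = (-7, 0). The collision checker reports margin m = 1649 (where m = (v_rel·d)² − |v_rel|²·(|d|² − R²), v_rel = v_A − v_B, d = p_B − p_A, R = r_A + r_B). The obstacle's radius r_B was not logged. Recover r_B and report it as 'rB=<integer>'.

m = 1649
d = (-18, 0);  v_rel = (-11, 8),  |v_rel|² = 185
v_rel×d = (-11)·(0) − (8)·(-18) = 144
since m = R²·185 − 144²:  R² = (20736 + 1649) / 185 = 121
R = √121 = 11  ⇒  r_B = 11 − 7 = 4

rB=4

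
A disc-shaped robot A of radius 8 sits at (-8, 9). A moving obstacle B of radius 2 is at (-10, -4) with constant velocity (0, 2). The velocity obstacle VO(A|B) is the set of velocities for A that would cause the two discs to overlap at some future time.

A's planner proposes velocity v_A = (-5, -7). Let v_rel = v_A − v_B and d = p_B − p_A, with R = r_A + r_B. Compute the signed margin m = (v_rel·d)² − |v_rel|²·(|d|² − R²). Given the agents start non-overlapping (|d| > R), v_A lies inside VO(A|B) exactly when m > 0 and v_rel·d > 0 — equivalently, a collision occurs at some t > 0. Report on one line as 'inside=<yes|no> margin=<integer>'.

d = (-2, -13),  |d|² = 173;  R = 8+2 = 10,  c = 173−10² = 73
v_rel = (-5, -9),  |v_rel|² = 106;  v_rel·d = (-5)·(-2) + (-9)·(-13) = 127
106·t² − 254·t + 73 = 0  ⇒  m = 127² − 106·73 = 8391
m = 8391 > 0,  v_rel·d = 127 > 0  ⇒  inside

inside=yes margin=8391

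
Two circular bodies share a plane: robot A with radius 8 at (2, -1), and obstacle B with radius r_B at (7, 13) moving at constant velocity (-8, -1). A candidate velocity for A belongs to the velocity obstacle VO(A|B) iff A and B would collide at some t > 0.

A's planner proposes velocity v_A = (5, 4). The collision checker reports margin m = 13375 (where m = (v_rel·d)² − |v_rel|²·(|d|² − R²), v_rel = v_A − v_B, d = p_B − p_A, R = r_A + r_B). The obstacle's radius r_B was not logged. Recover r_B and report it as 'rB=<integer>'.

m = 13375
d = (5, 14);  v_rel = (13, 5),  |v_rel|² = 194
v_rel×d = (13)·(14) − (5)·(5) = 157
since m = R²·194 − 157²:  R² = (24649 + 13375) / 194 = 196
R = √196 = 14  ⇒  r_B = 14 − 8 = 6

rB=6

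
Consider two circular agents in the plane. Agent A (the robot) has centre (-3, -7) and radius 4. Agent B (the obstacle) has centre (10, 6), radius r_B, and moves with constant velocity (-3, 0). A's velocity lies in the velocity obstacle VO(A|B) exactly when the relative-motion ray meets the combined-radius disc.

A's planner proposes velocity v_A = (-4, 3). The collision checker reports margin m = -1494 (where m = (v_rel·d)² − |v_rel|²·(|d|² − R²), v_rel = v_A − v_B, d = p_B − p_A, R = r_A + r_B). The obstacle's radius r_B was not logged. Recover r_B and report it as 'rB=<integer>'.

m = -1494
d = (13, 13);  v_rel = (-1, 3),  |v_rel|² = 10
v_rel×d = (-1)·(13) − (3)·(13) = -52
since m = R²·10 − (-52)²:  R² = (2704 + -1494) / 10 = 121
R = √121 = 11  ⇒  r_B = 11 − 4 = 7

rB=7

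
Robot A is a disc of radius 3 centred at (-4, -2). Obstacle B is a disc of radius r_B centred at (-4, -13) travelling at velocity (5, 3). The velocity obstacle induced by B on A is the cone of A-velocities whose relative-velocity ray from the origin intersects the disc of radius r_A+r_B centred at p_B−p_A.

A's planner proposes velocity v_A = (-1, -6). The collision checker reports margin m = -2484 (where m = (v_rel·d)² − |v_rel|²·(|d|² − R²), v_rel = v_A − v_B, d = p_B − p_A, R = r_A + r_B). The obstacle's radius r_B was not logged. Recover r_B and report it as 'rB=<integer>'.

m = -2484
d = (0, -11);  v_rel = (-6, -9),  |v_rel|² = 117
v_rel×d = (-6)·(-11) − (-9)·(0) = 66
since m = R²·117 − 66²:  R² = (4356 + -2484) / 117 = 16
R = √16 = 4  ⇒  r_B = 4 − 3 = 1

rB=1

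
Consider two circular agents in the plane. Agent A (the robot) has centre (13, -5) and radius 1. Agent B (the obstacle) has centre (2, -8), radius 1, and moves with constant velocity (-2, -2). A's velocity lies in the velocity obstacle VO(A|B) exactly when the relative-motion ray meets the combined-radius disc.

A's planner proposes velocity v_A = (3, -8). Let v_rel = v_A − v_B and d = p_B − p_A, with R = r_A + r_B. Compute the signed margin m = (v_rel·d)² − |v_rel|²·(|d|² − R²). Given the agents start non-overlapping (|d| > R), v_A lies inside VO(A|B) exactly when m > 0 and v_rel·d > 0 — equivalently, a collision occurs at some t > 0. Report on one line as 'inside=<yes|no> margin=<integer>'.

d = (-11, -3),  |d|² = 130;  R = 1+1 = 2,  c = 130−2² = 126
v_rel = (5, -6),  |v_rel|² = 61;  v_rel·d = (5)·(-11) + (-6)·(-3) = -37
61·t² + 74·t + 126 = 0  ⇒  m = (-37)² − 61·126 = -6317
m = -6317 < 0,  v_rel·d = -37 < 0  ⇒  outside

inside=no margin=-6317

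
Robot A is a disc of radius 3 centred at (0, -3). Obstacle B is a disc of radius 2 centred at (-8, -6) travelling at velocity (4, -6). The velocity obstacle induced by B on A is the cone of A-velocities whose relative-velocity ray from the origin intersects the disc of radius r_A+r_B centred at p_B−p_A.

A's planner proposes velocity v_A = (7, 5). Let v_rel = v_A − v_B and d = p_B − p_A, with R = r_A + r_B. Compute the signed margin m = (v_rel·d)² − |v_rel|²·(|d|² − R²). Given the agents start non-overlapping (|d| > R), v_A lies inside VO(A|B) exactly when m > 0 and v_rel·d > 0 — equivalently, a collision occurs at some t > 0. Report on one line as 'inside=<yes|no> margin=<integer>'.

d = (-8, -3),  |d|² = 73;  R = 3+2 = 5,  c = 73−5² = 48
v_rel = (3, 11),  |v_rel|² = 130;  v_rel·d = (3)·(-8) + (11)·(-3) = -57
130·t² + 114·t + 48 = 0  ⇒  m = (-57)² − 130·48 = -2991
m = -2991 < 0,  v_rel·d = -57 < 0  ⇒  outside

inside=no margin=-2991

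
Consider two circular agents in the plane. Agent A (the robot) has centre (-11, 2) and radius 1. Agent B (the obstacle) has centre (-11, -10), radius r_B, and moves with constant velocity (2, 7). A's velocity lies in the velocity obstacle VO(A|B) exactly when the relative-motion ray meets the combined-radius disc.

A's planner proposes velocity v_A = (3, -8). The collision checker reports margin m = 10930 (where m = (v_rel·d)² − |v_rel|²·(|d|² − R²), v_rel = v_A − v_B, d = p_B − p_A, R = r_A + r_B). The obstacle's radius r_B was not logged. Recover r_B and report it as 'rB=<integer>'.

m = 10930
d = (0, -12);  v_rel = (1, -15),  |v_rel|² = 226
v_rel×d = (1)·(-12) − (-15)·(0) = -12
since m = R²·226 − (-12)²:  R² = (144 + 10930) / 226 = 49
R = √49 = 7  ⇒  r_B = 7 − 1 = 6

rB=6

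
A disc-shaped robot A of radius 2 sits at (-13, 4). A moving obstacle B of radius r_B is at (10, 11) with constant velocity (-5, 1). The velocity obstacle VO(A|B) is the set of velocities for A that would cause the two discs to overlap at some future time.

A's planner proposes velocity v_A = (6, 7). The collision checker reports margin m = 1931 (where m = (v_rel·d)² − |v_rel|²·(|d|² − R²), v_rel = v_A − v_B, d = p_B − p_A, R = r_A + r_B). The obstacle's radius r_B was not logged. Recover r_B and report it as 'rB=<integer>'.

m = 1931
d = (23, 7);  v_rel = (11, 6),  |v_rel|² = 157
v_rel×d = (11)·(7) − (6)·(23) = -61
since m = R²·157 − (-61)²:  R² = (3721 + 1931) / 157 = 36
R = √36 = 6  ⇒  r_B = 6 − 2 = 4

rB=4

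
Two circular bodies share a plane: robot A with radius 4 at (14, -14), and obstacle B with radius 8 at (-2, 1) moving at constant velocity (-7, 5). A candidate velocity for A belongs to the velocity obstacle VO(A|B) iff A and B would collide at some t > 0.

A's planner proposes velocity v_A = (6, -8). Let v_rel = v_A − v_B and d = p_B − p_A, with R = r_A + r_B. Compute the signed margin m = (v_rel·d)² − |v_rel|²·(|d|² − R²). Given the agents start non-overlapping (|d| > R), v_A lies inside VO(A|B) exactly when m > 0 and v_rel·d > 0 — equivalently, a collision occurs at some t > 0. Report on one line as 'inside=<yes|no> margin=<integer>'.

d = (-16, 15),  |d|² = 481;  R = 4+8 = 12,  c = 481−12² = 337
v_rel = (13, -13),  |v_rel|² = 338;  v_rel·d = (13)·(-16) + (-13)·(15) = -403
338·t² + 806·t + 337 = 0  ⇒  m = (-403)² − 338·337 = 48503
m = 48503 > 0,  v_rel·d = -403 < 0  ⇒  outside

inside=no margin=48503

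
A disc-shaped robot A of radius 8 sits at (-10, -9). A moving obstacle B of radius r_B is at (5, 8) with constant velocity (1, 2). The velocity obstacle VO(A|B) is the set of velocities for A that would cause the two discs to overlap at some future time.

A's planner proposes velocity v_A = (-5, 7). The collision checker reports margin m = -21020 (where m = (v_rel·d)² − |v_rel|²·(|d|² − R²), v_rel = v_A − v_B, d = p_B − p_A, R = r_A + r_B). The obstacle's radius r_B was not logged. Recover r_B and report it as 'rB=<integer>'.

m = -21020
d = (15, 17);  v_rel = (-6, 5),  |v_rel|² = 61
v_rel×d = (-6)·(17) − (5)·(15) = -177
since m = R²·61 − (-177)²:  R² = (31329 + -21020) / 61 = 169
R = √169 = 13  ⇒  r_B = 13 − 8 = 5

rB=5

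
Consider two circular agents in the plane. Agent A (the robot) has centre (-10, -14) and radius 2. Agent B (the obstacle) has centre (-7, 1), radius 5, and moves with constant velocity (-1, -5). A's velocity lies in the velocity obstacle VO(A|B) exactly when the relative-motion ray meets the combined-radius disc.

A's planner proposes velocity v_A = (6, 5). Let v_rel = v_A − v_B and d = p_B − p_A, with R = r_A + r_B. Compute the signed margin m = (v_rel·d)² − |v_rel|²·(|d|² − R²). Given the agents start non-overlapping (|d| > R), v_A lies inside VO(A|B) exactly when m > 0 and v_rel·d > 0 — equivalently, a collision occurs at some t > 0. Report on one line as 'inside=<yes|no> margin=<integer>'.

d = (3, 15),  |d|² = 234;  R = 2+5 = 7,  c = 234−7² = 185
v_rel = (7, 10),  |v_rel|² = 149;  v_rel·d = (7)·(3) + (10)·(15) = 171
149·t² − 342·t + 185 = 0  ⇒  m = 171² − 149·185 = 1676
m = 1676 > 0,  v_rel·d = 171 > 0  ⇒  inside

inside=yes margin=1676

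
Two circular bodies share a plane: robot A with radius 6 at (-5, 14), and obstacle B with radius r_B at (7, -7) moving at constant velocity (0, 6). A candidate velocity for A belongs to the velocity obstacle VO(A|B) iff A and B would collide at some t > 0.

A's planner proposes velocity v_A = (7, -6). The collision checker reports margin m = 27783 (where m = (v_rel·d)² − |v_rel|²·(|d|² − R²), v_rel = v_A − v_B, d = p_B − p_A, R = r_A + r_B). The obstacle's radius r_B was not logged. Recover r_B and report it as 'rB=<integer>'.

m = 27783
d = (12, -21);  v_rel = (7, -12),  |v_rel|² = 193
v_rel×d = (7)·(-21) − (-12)·(12) = -3
since m = R²·193 − (-3)²:  R² = (9 + 27783) / 193 = 144
R = √144 = 12  ⇒  r_B = 12 − 6 = 6

rB=6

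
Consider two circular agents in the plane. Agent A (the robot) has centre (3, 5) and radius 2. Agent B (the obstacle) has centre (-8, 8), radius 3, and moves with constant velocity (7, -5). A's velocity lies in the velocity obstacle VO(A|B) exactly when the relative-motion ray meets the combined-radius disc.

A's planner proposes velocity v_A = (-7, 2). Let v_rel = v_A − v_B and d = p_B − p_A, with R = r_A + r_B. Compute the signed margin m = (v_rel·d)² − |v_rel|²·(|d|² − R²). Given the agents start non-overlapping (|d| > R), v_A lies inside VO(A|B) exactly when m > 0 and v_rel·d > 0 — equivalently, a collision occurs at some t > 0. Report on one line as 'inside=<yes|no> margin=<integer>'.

d = (-11, 3),  |d|² = 130;  R = 2+3 = 5,  c = 130−5² = 105
v_rel = (-14, 7),  |v_rel|² = 245;  v_rel·d = (-14)·(-11) + (7)·(3) = 175
245·t² − 350·t + 105 = 0  ⇒  m = 175² − 245·105 = 4900
m = 4900 > 0,  v_rel·d = 175 > 0  ⇒  inside

inside=yes margin=4900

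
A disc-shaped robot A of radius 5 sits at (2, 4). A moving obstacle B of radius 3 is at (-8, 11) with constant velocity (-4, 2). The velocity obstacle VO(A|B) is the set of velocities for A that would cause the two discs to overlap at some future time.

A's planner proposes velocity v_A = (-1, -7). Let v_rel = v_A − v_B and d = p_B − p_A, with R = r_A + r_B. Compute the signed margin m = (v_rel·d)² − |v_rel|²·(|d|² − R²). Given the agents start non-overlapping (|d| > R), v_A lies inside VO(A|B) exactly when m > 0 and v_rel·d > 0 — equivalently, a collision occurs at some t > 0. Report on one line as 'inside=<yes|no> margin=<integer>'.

d = (-10, 7),  |d|² = 149;  R = 5+3 = 8,  c = 149−8² = 85
v_rel = (3, -9),  |v_rel|² = 90;  v_rel·d = (3)·(-10) + (-9)·(7) = -93
90·t² + 186·t + 85 = 0  ⇒  m = (-93)² − 90·85 = 999
m = 999 > 0,  v_rel·d = -93 < 0  ⇒  outside

inside=no margin=999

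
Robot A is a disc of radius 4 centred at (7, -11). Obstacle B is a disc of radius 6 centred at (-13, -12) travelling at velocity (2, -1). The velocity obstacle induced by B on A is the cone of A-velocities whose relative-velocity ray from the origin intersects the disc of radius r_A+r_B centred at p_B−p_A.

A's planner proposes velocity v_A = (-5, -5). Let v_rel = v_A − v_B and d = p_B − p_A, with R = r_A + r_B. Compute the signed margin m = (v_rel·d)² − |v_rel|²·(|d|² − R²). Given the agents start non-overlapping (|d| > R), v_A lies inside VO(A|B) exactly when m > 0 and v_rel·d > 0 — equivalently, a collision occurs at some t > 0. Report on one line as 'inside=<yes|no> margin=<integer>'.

d = (-20, -1),  |d|² = 401;  R = 4+6 = 10,  c = 401−10² = 301
v_rel = (-7, -4),  |v_rel|² = 65;  v_rel·d = (-7)·(-20) + (-4)·(-1) = 144
65·t² − 288·t + 301 = 0  ⇒  m = 144² − 65·301 = 1171
m = 1171 > 0,  v_rel·d = 144 > 0  ⇒  inside

inside=yes margin=1171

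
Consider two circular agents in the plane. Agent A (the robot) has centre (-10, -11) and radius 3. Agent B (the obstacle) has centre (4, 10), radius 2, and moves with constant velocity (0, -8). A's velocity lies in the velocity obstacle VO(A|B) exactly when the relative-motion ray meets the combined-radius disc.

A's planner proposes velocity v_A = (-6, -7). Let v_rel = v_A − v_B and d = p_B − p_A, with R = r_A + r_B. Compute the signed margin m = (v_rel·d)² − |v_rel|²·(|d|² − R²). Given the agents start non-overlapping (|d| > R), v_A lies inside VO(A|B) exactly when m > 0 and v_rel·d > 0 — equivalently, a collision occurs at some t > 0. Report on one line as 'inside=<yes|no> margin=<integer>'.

d = (14, 21),  |d|² = 637;  R = 3+2 = 5,  c = 637−5² = 612
v_rel = (-6, 1),  |v_rel|² = 37;  v_rel·d = (-6)·(14) + (1)·(21) = -63
37·t² + 126·t + 612 = 0  ⇒  m = (-63)² − 37·612 = -18675
m = -18675 < 0,  v_rel·d = -63 < 0  ⇒  outside

inside=no margin=-18675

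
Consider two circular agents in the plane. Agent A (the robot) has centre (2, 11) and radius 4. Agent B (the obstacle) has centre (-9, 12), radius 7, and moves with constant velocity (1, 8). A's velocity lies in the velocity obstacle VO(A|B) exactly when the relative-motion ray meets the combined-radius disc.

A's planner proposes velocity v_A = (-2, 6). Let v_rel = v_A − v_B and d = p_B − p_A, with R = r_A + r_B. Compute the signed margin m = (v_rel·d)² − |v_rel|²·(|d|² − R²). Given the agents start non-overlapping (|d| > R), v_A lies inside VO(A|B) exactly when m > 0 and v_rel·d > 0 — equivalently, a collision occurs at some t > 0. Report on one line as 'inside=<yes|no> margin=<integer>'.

d = (-11, 1),  |d|² = 122;  R = 4+7 = 11,  c = 122−11² = 1
v_rel = (-3, -2),  |v_rel|² = 13;  v_rel·d = (-3)·(-11) + (-2)·(1) = 31
13·t² − 62·t + 1 = 0  ⇒  m = 31² − 13·1 = 948
m = 948 > 0,  v_rel·d = 31 > 0  ⇒  inside

inside=yes margin=948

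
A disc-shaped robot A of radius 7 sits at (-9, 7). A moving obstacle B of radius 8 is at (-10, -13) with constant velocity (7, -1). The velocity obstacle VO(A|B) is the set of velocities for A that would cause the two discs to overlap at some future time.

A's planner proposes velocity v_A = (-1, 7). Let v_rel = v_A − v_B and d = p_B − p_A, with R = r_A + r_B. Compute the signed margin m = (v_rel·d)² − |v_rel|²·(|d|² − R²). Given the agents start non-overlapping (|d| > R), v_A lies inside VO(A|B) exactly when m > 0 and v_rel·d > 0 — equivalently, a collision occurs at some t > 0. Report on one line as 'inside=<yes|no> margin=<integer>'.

d = (-1, -20),  |d|² = 401;  R = 7+8 = 15,  c = 401−15² = 176
v_rel = (-8, 8),  |v_rel|² = 128;  v_rel·d = (-8)·(-1) + (8)·(-20) = -152
128·t² + 304·t + 176 = 0  ⇒  m = (-152)² − 128·176 = 576
m = 576 > 0,  v_rel·d = -152 < 0  ⇒  outside

inside=no margin=576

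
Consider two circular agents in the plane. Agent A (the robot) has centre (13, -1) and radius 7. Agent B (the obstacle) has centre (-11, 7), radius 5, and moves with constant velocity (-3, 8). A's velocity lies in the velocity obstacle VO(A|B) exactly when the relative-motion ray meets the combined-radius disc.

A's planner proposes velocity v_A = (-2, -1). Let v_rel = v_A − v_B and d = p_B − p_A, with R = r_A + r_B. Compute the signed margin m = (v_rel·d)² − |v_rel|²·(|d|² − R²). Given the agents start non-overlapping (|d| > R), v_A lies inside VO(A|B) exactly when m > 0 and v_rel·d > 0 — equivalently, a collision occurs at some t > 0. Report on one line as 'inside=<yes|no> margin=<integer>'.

d = (-24, 8),  |d|² = 640;  R = 7+5 = 12,  c = 640−12² = 496
v_rel = (1, -9),  |v_rel|² = 82;  v_rel·d = (1)·(-24) + (-9)·(8) = -96
82·t² + 192·t + 496 = 0  ⇒  m = (-96)² − 82·496 = -31456
m = -31456 < 0,  v_rel·d = -96 < 0  ⇒  outside

inside=no margin=-31456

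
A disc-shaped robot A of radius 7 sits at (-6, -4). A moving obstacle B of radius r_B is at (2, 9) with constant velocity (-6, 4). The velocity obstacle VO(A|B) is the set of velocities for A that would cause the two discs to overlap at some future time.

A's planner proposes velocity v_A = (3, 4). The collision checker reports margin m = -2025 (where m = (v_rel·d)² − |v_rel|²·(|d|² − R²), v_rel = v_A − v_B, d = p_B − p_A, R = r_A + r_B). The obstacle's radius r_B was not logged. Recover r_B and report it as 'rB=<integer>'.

m = -2025
d = (8, 13);  v_rel = (9, 0),  |v_rel|² = 81
v_rel×d = (9)·(13) − (0)·(8) = 117
since m = R²·81 − 117²:  R² = (13689 + -2025) / 81 = 144
R = √144 = 12  ⇒  r_B = 12 − 7 = 5

rB=5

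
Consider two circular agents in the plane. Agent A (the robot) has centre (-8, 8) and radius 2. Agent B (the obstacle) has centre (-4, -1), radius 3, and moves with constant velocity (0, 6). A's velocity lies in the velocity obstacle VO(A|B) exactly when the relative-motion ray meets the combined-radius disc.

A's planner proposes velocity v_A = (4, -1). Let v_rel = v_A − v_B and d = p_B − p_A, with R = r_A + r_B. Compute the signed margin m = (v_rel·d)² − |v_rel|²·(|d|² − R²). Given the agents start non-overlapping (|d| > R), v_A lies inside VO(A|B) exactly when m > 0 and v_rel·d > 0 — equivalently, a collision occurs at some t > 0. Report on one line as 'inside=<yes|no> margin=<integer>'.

d = (4, -9),  |d|² = 97;  R = 2+3 = 5,  c = 97−5² = 72
v_rel = (4, -7),  |v_rel|² = 65;  v_rel·d = (4)·(4) + (-7)·(-9) = 79
65·t² − 158·t + 72 = 0  ⇒  m = 79² − 65·72 = 1561
m = 1561 > 0,  v_rel·d = 79 > 0  ⇒  inside

inside=yes margin=1561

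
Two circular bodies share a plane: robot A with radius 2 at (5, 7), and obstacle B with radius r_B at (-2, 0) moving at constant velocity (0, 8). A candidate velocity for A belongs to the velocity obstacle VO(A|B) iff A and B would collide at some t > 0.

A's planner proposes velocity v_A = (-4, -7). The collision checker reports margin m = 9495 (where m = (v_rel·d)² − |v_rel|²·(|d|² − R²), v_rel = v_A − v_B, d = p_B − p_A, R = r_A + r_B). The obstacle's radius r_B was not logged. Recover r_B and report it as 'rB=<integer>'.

m = 9495
d = (-7, -7);  v_rel = (-4, -15),  |v_rel|² = 241
v_rel×d = (-4)·(-7) − (-15)·(-7) = -77
since m = R²·241 − (-77)²:  R² = (5929 + 9495) / 241 = 64
R = √64 = 8  ⇒  r_B = 8 − 2 = 6

rB=6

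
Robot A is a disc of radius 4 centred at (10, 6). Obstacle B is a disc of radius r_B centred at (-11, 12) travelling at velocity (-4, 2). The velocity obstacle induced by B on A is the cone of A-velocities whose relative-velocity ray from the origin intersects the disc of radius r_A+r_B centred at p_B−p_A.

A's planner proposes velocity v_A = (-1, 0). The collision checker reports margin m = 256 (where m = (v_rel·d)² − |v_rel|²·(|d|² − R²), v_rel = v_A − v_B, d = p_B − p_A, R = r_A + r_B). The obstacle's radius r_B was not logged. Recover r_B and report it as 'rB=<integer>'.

m = 256
d = (-21, 6);  v_rel = (3, -2),  |v_rel|² = 13
v_rel×d = (3)·(6) − (-2)·(-21) = -24
since m = R²·13 − (-24)²:  R² = (576 + 256) / 13 = 64
R = √64 = 8  ⇒  r_B = 8 − 4 = 4

rB=4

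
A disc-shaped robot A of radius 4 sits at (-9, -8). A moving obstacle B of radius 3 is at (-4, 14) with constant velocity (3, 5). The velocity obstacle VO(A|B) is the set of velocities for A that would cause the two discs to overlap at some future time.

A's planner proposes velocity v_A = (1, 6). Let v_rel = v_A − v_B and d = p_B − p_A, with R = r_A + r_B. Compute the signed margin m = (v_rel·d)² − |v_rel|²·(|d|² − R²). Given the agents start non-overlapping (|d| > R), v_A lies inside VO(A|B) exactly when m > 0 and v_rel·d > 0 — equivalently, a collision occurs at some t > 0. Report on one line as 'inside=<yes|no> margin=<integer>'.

d = (5, 22),  |d|² = 509;  R = 4+3 = 7,  c = 509−7² = 460
v_rel = (-2, 1),  |v_rel|² = 5;  v_rel·d = (-2)·(5) + (1)·(22) = 12
5·t² − 24·t + 460 = 0  ⇒  m = 12² − 5·460 = -2156
m = -2156 < 0,  v_rel·d = 12 > 0  ⇒  outside

inside=no margin=-2156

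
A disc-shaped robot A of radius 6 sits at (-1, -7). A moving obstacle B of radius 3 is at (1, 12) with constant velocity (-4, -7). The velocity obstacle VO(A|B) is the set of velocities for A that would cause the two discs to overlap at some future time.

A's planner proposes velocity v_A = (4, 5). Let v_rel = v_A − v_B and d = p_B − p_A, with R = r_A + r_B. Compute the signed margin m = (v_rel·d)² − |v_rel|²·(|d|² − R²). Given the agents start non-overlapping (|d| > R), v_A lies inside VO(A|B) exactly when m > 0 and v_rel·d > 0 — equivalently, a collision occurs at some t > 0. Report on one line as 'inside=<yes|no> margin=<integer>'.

d = (2, 19),  |d|² = 365;  R = 6+3 = 9,  c = 365−9² = 284
v_rel = (8, 12),  |v_rel|² = 208;  v_rel·d = (8)·(2) + (12)·(19) = 244
208·t² − 488·t + 284 = 0  ⇒  m = 244² − 208·284 = 464
m = 464 > 0,  v_rel·d = 244 > 0  ⇒  inside

inside=yes margin=464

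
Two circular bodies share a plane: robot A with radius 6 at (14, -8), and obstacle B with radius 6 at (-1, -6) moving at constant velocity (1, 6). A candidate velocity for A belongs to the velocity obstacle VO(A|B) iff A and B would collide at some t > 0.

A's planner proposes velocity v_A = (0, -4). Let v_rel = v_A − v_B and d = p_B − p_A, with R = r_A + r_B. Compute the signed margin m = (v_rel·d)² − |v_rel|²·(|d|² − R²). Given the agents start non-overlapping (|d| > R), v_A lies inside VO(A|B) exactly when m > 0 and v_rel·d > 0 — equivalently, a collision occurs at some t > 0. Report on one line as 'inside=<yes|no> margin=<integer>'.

d = (-15, 2),  |d|² = 229;  R = 6+6 = 12,  c = 229−12² = 85
v_rel = (-1, -10),  |v_rel|² = 101;  v_rel·d = (-1)·(-15) + (-10)·(2) = -5
101·t² + 10·t + 85 = 0  ⇒  m = (-5)² − 101·85 = -8560
m = -8560 < 0,  v_rel·d = -5 < 0  ⇒  outside

inside=no margin=-8560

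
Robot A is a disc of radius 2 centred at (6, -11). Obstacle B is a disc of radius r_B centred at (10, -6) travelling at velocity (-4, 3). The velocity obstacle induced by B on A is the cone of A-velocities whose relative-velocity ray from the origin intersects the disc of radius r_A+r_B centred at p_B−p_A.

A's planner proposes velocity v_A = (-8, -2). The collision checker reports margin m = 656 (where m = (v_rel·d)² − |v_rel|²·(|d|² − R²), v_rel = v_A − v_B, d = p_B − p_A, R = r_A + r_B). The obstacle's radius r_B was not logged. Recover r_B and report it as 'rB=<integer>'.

m = 656
d = (4, 5);  v_rel = (-4, -5),  |v_rel|² = 41
v_rel×d = (-4)·(5) − (-5)·(4) = 0
since m = R²·41 − 0²:  R² = (0 + 656) / 41 = 16
R = √16 = 4  ⇒  r_B = 4 − 2 = 2

rB=2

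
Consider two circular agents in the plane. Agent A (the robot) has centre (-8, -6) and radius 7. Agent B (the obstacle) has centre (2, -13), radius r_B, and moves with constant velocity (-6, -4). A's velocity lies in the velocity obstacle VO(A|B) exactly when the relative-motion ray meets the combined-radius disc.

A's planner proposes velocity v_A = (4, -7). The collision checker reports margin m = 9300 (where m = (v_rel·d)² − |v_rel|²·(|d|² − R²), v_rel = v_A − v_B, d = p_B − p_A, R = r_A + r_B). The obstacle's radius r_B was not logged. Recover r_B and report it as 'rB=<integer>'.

m = 9300
d = (10, -7);  v_rel = (10, -3),  |v_rel|² = 109
v_rel×d = (10)·(-7) − (-3)·(10) = -40
since m = R²·109 − (-40)²:  R² = (1600 + 9300) / 109 = 100
R = √100 = 10  ⇒  r_B = 10 − 7 = 3

rB=3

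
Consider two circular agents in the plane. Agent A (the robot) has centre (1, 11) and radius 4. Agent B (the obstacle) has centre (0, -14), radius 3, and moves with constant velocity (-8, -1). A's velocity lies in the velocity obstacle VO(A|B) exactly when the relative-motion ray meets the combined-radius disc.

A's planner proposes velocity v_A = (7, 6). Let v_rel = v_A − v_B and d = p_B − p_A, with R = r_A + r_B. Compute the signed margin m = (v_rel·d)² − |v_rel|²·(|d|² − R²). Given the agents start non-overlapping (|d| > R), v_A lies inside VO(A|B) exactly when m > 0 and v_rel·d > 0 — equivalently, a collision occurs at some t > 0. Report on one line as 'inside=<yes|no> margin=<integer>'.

d = (-1, -25),  |d|² = 626;  R = 4+3 = 7,  c = 626−7² = 577
v_rel = (15, 7),  |v_rel|² = 274;  v_rel·d = (15)·(-1) + (7)·(-25) = -190
274·t² + 380·t + 577 = 0  ⇒  m = (-190)² − 274·577 = -121998
m = -121998 < 0,  v_rel·d = -190 < 0  ⇒  outside

inside=no margin=-121998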